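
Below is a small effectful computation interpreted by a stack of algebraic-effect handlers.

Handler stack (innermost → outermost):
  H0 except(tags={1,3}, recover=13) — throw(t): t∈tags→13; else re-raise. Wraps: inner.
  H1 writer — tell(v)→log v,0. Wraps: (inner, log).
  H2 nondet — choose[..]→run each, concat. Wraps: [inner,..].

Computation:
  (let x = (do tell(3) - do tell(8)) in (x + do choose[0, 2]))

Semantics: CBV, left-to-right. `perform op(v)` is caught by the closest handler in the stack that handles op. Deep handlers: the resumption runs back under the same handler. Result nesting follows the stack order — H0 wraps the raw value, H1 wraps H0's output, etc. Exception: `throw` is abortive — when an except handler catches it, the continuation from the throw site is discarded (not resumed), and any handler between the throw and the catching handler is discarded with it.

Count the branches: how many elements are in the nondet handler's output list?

Answer: 2

Step-by-step:
tell(3) @ H1 ⇒ log+=3
tell(8) @ H1 ⇒ log+=8
choose[0, 2] @ H2
  branch[0] choose=0:
    H0 returns 0
    H1 returns (0, (3, 8))
    H2 returns [(0, (3, 8))]
  branch[1] choose=2:
    H0 returns 2
    H1 returns (2, (3, 8))
    H2 returns [(2, (3, 8))]
= [(0, (3, 8)), (2, (3, 8))]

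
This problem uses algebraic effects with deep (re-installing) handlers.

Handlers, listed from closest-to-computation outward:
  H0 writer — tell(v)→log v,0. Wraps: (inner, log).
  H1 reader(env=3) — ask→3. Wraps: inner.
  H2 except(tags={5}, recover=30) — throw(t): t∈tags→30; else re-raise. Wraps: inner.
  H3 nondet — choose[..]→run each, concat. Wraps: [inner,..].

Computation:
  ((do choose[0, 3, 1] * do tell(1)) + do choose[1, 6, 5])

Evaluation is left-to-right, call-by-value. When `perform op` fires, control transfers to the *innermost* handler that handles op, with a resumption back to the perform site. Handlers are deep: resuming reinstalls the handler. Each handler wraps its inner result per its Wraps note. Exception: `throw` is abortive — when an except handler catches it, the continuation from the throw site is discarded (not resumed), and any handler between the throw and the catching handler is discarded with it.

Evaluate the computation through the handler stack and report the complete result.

Answer: [(1, (1)), (6, (1)), (5, (1)), (1, (1)), (6, (1)), (5, (1)), (1, (1)), (6, (1)), (5, (1))]

Working:
choose[0, 3, 1] @ H3
  branch[0] choose=0:
    tell(1) @ H0 ⇒ log+=1
    choose[1, 6, 5] @ H3
      branch[0] choose=1:
        H0 returns (1, (1))
        H1 returns (1, (1))
        H2 returns (1, (1))
        H3 returns [(1, (1))]
      branch[1] choose=6:
        H0 returns (6, (1))
        H1 returns (6, (1))
        H2 returns (6, (1))
        H3 returns [(6, (1))]
      branch[2] choose=5:
        H0 returns (5, (1))
        H1 returns (5, (1))
        H2 returns (5, (1))
        H3 returns [(5, (1))]
  branch[1] choose=3:
    tell(1) @ H0 ⇒ log+=1
    choose[1, 6, 5] @ H3
      branch[0] choose=1:
        H0 returns (1, (1))
        H1 returns (1, (1))
        H2 returns (1, (1))
        H3 returns [(1, (1))]
      branch[1] choose=6:
        H0 returns (6, (1))
        H1 returns (6, (1))
        H2 returns (6, (1))
        H3 returns [(6, (1))]
      branch[2] choose=5:
        H0 returns (5, (1))
        H1 returns (5, (1))
        H2 returns (5, (1))
        H3 returns [(5, (1))]
  branch[2] choose=1:
    tell(1) @ H0 ⇒ log+=1
    choose[1, 6, 5] @ H3
      branch[0] choose=1:
        H0 returns (1, (1))
        H1 returns (1, (1))
        H2 returns (1, (1))
        H3 returns [(1, (1))]
      branch[1] choose=6:
        H0 returns (6, (1))
        H1 returns (6, (1))
        H2 returns (6, (1))
        H3 returns [(6, (1))]
      branch[2] choose=5:
        H0 returns (5, (1))
        H1 returns (5, (1))
        H2 returns (5, (1))
        H3 returns [(5, (1))]
= [(1, (1)), (6, (1)), (5, (1)), (1, (1)), (6, (1)), (5, (1)), (1, (1)), (6, (1)), (5, (1))]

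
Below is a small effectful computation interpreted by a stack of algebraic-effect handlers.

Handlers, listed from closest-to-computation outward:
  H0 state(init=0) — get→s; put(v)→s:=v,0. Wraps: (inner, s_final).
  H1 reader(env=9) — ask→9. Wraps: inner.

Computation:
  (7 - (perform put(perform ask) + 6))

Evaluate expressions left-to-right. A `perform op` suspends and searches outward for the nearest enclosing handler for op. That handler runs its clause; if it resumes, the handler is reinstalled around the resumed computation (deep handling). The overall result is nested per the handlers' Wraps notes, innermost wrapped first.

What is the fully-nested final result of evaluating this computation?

Answer: (1, 9)

Step-by-step:
ask @ H1 ⇒ 9
put(9) @ H0 ⇒ s:=9
H0 returns (1, 9)
H1 returns (1, 9)
= (1, 9)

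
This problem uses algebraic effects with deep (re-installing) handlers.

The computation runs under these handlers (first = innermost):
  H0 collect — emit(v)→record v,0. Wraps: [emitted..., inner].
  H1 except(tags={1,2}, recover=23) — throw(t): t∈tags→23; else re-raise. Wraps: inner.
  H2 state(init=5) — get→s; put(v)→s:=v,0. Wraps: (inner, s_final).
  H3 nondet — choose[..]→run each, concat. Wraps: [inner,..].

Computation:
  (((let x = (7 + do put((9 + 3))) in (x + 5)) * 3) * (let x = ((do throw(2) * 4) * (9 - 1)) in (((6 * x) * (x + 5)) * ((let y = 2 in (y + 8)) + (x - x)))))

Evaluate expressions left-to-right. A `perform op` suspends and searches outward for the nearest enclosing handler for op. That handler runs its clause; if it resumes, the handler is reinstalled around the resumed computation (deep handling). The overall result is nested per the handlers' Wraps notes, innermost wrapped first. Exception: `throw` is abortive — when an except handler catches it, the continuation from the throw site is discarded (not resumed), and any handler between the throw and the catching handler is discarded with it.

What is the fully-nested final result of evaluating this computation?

Answer: [(23, 12)]

Evaluation trace:
put(12) @ H2 ⇒ s:=12
throw(2) @ H1 caught ⇒ 23
H2 returns (23, 12)
H3 returns [(23, 12)]
= [(23, 12)]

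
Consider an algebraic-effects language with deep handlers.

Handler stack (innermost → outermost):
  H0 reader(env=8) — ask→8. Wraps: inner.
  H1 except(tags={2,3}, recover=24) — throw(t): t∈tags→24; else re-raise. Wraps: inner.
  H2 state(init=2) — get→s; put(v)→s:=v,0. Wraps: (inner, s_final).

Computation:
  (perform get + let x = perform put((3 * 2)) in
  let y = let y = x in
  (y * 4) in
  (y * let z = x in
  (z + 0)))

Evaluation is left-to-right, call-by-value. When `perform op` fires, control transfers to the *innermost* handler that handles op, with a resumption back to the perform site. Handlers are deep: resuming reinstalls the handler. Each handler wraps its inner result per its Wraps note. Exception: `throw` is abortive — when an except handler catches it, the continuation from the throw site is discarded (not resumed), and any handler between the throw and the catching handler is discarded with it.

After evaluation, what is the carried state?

Answer: 6

Step-by-step:
get @ H2 ⇒ 2
put(6) @ H2 ⇒ s:=6
H0 returns 2
H1 returns 2
H2 returns (2, 6)
= (2, 6)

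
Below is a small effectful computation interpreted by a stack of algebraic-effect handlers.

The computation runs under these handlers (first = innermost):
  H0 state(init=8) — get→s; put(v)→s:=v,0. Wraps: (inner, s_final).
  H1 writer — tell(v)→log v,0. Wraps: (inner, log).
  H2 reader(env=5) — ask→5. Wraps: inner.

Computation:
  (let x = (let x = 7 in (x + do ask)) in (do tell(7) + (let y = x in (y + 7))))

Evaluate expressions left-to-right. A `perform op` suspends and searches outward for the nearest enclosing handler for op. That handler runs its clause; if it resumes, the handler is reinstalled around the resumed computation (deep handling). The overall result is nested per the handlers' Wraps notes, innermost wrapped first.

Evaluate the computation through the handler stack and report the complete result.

Working:
ask @ H2 ⇒ 5
tell(7) @ H1 ⇒ log+=7
H0 returns (19, 8)
H1 returns ((19, 8), (7))
H2 returns ((19, 8), (7))
= ((19, 8), (7))

Answer: ((19, 8), (7))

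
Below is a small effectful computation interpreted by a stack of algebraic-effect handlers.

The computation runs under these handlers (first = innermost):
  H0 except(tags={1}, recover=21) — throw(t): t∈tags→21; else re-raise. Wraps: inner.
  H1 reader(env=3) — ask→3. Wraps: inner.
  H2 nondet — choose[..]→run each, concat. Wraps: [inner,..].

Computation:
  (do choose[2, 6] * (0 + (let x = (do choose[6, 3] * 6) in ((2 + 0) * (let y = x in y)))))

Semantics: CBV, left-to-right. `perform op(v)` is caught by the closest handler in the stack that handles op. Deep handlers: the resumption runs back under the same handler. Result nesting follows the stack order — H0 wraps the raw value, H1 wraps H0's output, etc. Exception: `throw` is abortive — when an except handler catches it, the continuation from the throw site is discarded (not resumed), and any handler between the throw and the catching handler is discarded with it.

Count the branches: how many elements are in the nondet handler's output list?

Step-by-step:
choose[2, 6] @ H2
  branch[0] choose=2:
    choose[6, 3] @ H2
      branch[0] choose=6:
        H0 returns 144
        H1 returns 144
        H2 returns [144]
      branch[1] choose=3:
        H0 returns 72
        H1 returns 72
        H2 returns [72]
  branch[1] choose=6:
    choose[6, 3] @ H2
      branch[0] choose=6:
        H0 returns 432
        H1 returns 432
        H2 returns [432]
      branch[1] choose=3:
        H0 returns 216
        H1 returns 216
        H2 returns [216]
= [144, 72, 432, 216]

Answer: 4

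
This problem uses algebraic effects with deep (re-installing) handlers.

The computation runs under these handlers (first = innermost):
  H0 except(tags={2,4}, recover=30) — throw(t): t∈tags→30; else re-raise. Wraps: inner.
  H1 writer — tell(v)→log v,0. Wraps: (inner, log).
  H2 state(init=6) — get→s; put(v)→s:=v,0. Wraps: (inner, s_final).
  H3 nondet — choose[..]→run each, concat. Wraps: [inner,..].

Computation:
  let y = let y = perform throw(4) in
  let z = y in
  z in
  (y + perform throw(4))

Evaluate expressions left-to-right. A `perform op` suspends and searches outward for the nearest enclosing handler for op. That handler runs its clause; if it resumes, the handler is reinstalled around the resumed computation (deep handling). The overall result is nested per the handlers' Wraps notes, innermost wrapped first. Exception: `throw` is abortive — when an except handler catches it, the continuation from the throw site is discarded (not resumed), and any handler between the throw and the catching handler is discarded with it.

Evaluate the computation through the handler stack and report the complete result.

Working:
throw(4) @ H0 caught ⇒ 30
H1 returns (30, ())
H2 returns ((30, ()), 6)
H3 returns [((30, ()), 6)]
= [((30, ()), 6)]

Answer: [((30, ()), 6)]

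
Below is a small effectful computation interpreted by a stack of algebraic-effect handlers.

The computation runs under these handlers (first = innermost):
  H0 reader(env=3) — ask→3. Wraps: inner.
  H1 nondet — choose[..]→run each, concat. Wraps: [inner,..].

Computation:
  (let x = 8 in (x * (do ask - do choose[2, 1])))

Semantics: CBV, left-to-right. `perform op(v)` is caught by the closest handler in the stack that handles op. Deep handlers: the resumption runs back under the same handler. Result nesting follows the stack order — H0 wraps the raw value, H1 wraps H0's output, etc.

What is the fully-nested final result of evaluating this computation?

Answer: [8, 16]

Working:
ask @ H0 ⇒ 3
choose[2, 1] @ H1
  branch[0] choose=2:
    H0 returns 8
    H1 returns [8]
  branch[1] choose=1:
    H0 returns 16
    H1 returns [16]
= [8, 16]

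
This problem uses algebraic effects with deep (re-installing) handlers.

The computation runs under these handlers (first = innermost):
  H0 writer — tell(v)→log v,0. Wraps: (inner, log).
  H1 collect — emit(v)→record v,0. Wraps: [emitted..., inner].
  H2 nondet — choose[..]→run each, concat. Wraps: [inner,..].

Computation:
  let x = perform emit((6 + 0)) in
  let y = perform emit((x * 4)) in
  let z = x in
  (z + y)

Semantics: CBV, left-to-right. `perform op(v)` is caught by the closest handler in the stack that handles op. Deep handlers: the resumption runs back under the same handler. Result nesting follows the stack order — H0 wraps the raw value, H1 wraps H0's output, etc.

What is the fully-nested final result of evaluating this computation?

Working:
emit(6) @ H1 ⇒ out+=6
emit(0) @ H1 ⇒ out+=0
H0 returns (0, ())
H1 returns [6, 0, (0, ())]
H2 returns [[6, 0, (0, ())]]
= [[6, 0, (0, ())]]

Answer: [[6, 0, (0, ())]]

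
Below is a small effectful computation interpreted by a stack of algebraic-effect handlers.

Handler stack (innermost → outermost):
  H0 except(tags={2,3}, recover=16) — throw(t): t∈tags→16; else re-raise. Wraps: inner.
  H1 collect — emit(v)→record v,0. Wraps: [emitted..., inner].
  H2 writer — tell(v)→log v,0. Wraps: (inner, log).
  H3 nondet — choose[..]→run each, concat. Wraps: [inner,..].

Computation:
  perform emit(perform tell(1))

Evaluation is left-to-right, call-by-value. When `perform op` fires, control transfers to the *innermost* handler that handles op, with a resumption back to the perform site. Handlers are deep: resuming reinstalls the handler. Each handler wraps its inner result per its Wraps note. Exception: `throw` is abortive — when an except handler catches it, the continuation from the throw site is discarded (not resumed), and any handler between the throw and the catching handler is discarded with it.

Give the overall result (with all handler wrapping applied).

Answer: [([0, 0], (1))]

Evaluation trace:
tell(1) @ H2 ⇒ log+=1
emit(0) @ H1 ⇒ out+=0
H0 returns 0
H1 returns [0, 0]
H2 returns ([0, 0], (1))
H3 returns [([0, 0], (1))]
= [([0, 0], (1))]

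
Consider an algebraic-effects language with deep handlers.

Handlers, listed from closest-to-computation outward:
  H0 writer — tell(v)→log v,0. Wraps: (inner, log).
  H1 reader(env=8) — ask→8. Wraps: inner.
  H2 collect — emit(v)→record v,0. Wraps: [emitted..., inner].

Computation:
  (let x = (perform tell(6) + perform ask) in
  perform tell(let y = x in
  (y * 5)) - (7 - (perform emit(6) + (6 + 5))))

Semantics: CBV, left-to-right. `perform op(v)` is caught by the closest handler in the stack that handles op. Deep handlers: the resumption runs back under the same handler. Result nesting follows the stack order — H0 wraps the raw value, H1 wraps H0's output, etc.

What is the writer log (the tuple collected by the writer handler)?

Answer: (6, 40)

Step-by-step:
tell(6) @ H0 ⇒ log+=6
ask @ H1 ⇒ 8
tell(40) @ H0 ⇒ log+=40
emit(6) @ H2 ⇒ out+=6
H0 returns (4, (6, 40))
H1 returns (4, (6, 40))
H2 returns [6, (4, (6, 40))]
= [6, (4, (6, 40))]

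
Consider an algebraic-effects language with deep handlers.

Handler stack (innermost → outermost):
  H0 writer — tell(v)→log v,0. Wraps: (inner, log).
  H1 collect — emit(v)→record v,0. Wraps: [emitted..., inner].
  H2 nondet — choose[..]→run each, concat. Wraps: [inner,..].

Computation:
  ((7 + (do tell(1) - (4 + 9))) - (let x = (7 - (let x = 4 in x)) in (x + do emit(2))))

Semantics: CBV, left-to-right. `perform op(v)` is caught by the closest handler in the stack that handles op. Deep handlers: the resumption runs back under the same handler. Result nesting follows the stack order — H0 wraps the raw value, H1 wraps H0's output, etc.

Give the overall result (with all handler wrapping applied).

Evaluation trace:
tell(1) @ H0 ⇒ log+=1
emit(2) @ H1 ⇒ out+=2
H0 returns (-9, (1))
H1 returns [2, (-9, (1))]
H2 returns [[2, (-9, (1))]]
= [[2, (-9, (1))]]

Answer: [[2, (-9, (1))]]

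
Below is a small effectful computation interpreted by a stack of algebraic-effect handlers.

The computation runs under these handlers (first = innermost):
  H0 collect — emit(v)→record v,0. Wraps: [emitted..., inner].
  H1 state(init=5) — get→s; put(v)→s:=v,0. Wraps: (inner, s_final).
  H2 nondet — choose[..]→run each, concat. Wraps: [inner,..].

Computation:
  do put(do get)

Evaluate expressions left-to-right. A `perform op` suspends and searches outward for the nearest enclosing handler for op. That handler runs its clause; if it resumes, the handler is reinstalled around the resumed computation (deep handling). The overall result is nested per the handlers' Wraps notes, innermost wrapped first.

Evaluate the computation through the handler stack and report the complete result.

Working:
get @ H1 ⇒ 5
put(5) @ H1 ⇒ s:=5
H0 returns [0]
H1 returns ([0], 5)
H2 returns [([0], 5)]
= [([0], 5)]

Answer: [([0], 5)]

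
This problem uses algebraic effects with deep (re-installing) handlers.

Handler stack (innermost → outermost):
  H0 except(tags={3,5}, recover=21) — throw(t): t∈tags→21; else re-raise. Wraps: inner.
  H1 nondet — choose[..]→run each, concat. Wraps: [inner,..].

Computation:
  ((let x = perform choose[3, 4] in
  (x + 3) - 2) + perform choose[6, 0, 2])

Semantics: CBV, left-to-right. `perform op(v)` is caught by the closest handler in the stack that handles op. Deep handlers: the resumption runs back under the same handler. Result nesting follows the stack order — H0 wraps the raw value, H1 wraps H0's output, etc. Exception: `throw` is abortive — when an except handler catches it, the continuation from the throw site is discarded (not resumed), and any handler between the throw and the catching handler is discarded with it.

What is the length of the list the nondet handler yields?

Answer: 6

Step-by-step:
choose[3, 4] @ H1
  branch[0] choose=3:
    choose[6, 0, 2] @ H1
      branch[0] choose=6:
        H0 returns 10
        H1 returns [10]
      branch[1] choose=0:
        H0 returns 4
        H1 returns [4]
      branch[2] choose=2:
        H0 returns 6
        H1 returns [6]
  branch[1] choose=4:
    choose[6, 0, 2] @ H1
      branch[0] choose=6:
        H0 returns 11
        H1 returns [11]
      branch[1] choose=0:
        H0 returns 5
        H1 returns [5]
      branch[2] choose=2:
        H0 returns 7
        H1 returns [7]
= [10, 4, 6, 11, 5, 7]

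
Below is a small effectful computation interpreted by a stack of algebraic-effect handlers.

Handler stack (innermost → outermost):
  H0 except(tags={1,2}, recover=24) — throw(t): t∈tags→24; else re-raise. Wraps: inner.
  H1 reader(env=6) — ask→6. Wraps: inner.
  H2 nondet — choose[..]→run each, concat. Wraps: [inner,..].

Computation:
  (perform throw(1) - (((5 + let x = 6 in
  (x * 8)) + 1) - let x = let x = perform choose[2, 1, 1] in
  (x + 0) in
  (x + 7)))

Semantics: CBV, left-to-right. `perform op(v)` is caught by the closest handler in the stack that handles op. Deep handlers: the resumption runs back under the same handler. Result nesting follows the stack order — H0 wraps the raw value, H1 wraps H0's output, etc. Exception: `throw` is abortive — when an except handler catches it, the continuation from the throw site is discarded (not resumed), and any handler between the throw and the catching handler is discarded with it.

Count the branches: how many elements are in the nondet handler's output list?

Evaluation trace:
throw(1) @ H0 caught ⇒ 24
H1 returns 24
H2 returns [24]
= [24]

Answer: 1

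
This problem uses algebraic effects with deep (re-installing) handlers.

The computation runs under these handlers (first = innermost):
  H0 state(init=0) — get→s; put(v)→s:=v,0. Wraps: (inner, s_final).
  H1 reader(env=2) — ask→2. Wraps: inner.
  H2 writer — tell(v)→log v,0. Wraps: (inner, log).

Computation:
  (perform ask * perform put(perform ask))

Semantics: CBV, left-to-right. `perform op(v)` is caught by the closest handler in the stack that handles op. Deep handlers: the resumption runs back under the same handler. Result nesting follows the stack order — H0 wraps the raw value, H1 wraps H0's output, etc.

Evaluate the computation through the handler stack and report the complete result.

Working:
ask @ H1 ⇒ 2
ask @ H1 ⇒ 2
put(2) @ H0 ⇒ s:=2
H0 returns (0, 2)
H1 returns (0, 2)
H2 returns ((0, 2), ())
= ((0, 2), ())

Answer: ((0, 2), ())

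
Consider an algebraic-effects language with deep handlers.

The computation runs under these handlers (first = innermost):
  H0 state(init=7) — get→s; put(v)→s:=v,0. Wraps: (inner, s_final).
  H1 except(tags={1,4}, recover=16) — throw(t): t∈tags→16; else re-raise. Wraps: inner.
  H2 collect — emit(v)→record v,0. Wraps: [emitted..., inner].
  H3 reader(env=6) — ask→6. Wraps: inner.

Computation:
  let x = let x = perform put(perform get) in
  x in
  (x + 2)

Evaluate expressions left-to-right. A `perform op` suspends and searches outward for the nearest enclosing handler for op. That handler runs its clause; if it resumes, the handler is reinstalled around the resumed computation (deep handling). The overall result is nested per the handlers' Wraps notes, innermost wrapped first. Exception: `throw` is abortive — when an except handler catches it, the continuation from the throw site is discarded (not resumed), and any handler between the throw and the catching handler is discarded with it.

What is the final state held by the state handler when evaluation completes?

Answer: 7

Evaluation trace:
get @ H0 ⇒ 7
put(7) @ H0 ⇒ s:=7
H0 returns (2, 7)
H1 returns (2, 7)
H2 returns [(2, 7)]
H3 returns [(2, 7)]
= [(2, 7)]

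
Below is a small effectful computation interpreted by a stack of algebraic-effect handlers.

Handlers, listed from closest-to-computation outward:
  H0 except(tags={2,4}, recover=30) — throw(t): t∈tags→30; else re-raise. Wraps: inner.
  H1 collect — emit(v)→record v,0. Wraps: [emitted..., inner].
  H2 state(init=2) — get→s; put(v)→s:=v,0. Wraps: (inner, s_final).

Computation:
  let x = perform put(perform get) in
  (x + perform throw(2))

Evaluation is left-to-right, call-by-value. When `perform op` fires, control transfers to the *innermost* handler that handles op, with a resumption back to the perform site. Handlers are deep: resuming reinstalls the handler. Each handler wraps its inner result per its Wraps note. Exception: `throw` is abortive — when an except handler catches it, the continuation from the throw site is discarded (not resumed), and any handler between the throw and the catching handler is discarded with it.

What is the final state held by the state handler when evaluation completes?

Answer: 2

Step-by-step:
get @ H2 ⇒ 2
put(2) @ H2 ⇒ s:=2
throw(2) @ H0 caught ⇒ 30
H1 returns [30]
H2 returns ([30], 2)
= ([30], 2)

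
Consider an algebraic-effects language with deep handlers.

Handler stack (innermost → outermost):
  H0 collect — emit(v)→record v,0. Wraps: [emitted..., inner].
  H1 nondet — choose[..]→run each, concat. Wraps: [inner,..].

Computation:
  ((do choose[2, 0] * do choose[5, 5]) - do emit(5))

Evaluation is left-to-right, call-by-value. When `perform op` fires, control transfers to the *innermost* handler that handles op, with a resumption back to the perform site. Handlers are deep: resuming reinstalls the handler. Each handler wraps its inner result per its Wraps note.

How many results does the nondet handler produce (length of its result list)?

Answer: 4

Evaluation trace:
choose[2, 0] @ H1
  branch[0] choose=2:
    choose[5, 5] @ H1
      branch[0] choose=5:
        emit(5) @ H0 ⇒ out+=5
        H0 returns [5, 10]
        H1 returns [[5, 10]]
      branch[1] choose=5:
        emit(5) @ H0 ⇒ out+=5
        H0 returns [5, 10]
        H1 returns [[5, 10]]
  branch[1] choose=0:
    choose[5, 5] @ H1
      branch[0] choose=5:
        emit(5) @ H0 ⇒ out+=5
        H0 returns [5, 0]
        H1 returns [[5, 0]]
      branch[1] choose=5:
        emit(5) @ H0 ⇒ out+=5
        H0 returns [5, 0]
        H1 returns [[5, 0]]
= [[5, 10], [5, 10], [5, 0], [5, 0]]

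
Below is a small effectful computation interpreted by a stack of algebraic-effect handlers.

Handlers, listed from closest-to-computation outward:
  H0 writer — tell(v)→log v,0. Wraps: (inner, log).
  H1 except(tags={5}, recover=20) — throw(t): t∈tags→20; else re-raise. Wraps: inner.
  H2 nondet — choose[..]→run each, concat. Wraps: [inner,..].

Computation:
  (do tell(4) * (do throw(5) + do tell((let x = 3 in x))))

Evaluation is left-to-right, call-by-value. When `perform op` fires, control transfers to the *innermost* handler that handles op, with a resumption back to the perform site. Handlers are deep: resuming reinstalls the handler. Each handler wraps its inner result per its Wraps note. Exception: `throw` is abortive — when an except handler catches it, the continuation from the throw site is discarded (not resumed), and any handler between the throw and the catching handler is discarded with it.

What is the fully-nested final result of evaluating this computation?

Answer: [20]

Evaluation trace:
tell(4) @ H0 ⇒ log+=4
throw(5) @ H1 caught ⇒ 20
H2 returns [20]
= [20]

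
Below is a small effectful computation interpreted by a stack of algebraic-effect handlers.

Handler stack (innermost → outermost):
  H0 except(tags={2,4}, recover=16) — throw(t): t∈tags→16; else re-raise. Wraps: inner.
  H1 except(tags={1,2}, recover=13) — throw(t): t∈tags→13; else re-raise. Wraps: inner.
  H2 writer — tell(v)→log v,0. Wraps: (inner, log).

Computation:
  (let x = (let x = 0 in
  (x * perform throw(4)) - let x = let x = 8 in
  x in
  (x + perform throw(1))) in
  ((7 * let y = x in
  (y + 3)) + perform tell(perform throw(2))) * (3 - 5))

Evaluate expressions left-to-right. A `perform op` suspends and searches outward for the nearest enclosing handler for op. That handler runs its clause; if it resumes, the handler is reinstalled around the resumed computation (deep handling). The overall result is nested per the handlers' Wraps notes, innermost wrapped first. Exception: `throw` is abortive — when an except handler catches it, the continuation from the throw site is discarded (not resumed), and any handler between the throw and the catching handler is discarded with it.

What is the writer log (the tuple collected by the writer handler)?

Evaluation trace:
throw(4) @ H0 caught ⇒ 16
H1 returns 16
H2 returns (16, ())
= (16, ())

Answer: ()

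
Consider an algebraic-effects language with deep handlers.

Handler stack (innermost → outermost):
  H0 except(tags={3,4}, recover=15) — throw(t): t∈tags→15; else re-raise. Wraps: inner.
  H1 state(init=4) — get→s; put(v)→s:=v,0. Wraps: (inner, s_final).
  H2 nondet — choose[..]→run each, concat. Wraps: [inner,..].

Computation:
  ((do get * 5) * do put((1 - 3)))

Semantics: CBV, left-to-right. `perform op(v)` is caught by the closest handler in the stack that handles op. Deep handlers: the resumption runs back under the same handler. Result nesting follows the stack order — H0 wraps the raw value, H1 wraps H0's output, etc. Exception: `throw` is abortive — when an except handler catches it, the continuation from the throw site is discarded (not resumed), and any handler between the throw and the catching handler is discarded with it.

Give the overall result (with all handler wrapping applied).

Answer: [(0, -2)]

Evaluation trace:
get @ H1 ⇒ 4
put(-2) @ H1 ⇒ s:=-2
H0 returns 0
H1 returns (0, -2)
H2 returns [(0, -2)]
= [(0, -2)]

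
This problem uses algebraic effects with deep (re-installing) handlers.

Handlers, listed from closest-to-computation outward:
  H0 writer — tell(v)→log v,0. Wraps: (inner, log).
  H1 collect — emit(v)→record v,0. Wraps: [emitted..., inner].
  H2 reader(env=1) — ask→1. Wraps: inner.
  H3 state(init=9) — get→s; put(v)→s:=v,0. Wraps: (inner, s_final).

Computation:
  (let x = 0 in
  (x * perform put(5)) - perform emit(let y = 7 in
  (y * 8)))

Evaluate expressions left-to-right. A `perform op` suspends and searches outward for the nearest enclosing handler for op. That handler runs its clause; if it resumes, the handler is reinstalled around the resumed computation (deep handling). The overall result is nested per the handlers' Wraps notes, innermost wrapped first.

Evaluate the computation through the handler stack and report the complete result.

Evaluation trace:
put(5) @ H3 ⇒ s:=5
emit(56) @ H1 ⇒ out+=56
H0 returns (0, ())
H1 returns [56, (0, ())]
H2 returns [56, (0, ())]
H3 returns ([56, (0, ())], 5)
= ([56, (0, ())], 5)

Answer: ([56, (0, ())], 5)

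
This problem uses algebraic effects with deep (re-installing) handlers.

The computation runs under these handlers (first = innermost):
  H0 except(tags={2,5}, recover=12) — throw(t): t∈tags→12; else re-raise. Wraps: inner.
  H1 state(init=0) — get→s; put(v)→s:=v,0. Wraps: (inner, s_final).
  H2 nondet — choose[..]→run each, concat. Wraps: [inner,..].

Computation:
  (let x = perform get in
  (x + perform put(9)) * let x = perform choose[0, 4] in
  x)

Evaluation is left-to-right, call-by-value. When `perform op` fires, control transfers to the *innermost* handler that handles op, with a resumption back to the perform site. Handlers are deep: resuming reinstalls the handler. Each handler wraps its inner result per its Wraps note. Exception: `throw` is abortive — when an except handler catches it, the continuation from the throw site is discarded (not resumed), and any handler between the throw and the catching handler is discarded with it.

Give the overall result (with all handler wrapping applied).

Step-by-step:
get @ H1 ⇒ 0
put(9) @ H1 ⇒ s:=9
choose[0, 4] @ H2
  branch[0] choose=0:
    H0 returns 0
    H1 returns (0, 9)
    H2 returns [(0, 9)]
  branch[1] choose=4:
    H0 returns 0
    H1 returns (0, 9)
    H2 returns [(0, 9)]
= [(0, 9), (0, 9)]

Answer: [(0, 9), (0, 9)]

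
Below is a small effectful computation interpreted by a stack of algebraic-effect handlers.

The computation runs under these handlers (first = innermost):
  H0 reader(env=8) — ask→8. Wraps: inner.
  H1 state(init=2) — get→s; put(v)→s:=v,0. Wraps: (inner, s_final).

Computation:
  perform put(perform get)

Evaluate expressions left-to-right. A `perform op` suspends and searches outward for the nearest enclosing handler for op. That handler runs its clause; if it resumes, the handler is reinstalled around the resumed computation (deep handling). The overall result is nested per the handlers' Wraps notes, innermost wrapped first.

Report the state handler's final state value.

Answer: 2

Step-by-step:
get @ H1 ⇒ 2
put(2) @ H1 ⇒ s:=2
H0 returns 0
H1 returns (0, 2)
= (0, 2)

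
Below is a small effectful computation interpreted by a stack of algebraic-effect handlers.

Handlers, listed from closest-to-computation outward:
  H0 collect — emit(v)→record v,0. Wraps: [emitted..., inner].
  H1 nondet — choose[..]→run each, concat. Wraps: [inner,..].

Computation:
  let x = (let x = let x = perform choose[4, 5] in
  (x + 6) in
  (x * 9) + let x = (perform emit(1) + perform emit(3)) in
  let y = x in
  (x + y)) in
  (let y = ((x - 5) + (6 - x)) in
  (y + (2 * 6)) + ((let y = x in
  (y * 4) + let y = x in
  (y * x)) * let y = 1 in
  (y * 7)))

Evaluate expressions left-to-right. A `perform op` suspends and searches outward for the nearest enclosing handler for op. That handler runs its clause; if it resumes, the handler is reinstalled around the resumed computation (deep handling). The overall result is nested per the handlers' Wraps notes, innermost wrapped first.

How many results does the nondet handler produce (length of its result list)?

Answer: 2

Evaluation trace:
choose[4, 5] @ H1
  branch[0] choose=4:
    emit(1) @ H0 ⇒ out+=1
    emit(3) @ H0 ⇒ out+=3
    H0 returns [1, 3, 59233]
    H1 returns [[1, 3, 59233]]
  branch[1] choose=5:
    emit(1) @ H0 ⇒ out+=1
    emit(3) @ H0 ⇒ out+=3
    H0 returns [1, 3, 71392]
    H1 returns [[1, 3, 71392]]
= [[1, 3, 59233], [1, 3, 71392]]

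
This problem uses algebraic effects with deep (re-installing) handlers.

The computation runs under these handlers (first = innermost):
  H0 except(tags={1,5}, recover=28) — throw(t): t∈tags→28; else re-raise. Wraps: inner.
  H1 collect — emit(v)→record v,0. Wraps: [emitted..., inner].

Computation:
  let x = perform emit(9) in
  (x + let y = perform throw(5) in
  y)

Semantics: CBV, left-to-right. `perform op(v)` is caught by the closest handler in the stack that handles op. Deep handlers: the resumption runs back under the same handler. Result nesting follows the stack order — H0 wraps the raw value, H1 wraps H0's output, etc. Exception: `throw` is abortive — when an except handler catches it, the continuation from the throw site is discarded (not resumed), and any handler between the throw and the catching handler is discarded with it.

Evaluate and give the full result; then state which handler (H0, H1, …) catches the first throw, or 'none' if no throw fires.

Step-by-step:
emit(9) @ H1 ⇒ out+=9
throw(5) @ H0 caught ⇒ 28
H1 returns [9, 28]
= [9, 28]

Answer: [9, 28] ; first throw caught by: H0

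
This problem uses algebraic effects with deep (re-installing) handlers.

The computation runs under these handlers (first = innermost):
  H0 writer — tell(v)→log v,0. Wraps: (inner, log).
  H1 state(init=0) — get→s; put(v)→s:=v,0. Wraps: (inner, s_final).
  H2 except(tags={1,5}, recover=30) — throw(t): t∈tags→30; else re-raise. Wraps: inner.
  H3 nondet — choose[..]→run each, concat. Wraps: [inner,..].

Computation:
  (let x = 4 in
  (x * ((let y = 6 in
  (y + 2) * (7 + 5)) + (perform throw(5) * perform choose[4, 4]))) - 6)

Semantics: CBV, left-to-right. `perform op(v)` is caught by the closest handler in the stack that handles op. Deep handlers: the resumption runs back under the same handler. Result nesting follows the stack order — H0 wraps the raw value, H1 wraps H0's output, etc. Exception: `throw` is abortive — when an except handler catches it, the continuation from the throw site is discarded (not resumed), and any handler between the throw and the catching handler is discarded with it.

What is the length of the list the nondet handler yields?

Evaluation trace:
throw(5) @ H2 caught ⇒ 30
H3 returns [30]
= [30]

Answer: 1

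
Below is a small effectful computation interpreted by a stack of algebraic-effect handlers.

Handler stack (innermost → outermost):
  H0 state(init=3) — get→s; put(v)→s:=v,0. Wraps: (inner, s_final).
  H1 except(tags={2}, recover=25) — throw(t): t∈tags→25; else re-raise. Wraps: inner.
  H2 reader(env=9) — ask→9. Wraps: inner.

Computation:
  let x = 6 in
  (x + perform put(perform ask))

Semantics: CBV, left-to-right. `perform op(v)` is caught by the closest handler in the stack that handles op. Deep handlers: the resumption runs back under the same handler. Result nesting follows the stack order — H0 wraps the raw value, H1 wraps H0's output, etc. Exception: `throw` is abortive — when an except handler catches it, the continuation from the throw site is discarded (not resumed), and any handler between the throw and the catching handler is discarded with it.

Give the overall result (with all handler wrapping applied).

Answer: (6, 9)

Working:
ask @ H2 ⇒ 9
put(9) @ H0 ⇒ s:=9
H0 returns (6, 9)
H1 returns (6, 9)
H2 returns (6, 9)
= (6, 9)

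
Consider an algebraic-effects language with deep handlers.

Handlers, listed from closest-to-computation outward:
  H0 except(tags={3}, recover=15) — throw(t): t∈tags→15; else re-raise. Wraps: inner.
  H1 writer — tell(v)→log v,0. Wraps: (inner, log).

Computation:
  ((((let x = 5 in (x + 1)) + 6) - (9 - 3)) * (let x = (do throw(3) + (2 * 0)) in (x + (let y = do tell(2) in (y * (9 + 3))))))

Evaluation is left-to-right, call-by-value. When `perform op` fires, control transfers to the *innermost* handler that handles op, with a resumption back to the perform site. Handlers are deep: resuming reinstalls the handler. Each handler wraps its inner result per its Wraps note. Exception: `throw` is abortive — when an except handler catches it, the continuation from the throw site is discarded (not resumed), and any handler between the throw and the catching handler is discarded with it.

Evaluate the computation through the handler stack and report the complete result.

Answer: (15, ())

Working:
throw(3) @ H0 caught ⇒ 15
H1 returns (15, ())
= (15, ())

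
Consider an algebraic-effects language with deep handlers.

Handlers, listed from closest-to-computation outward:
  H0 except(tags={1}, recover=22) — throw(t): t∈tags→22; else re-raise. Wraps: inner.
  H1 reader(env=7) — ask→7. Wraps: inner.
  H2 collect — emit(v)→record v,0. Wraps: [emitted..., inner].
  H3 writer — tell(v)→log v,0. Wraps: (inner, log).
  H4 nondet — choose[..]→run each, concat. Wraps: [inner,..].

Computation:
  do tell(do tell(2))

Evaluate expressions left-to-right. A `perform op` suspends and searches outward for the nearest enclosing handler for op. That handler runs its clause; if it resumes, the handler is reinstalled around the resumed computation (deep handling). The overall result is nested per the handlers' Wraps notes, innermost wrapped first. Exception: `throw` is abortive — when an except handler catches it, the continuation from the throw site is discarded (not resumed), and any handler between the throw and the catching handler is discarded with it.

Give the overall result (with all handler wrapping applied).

Step-by-step:
tell(2) @ H3 ⇒ log+=2
tell(0) @ H3 ⇒ log+=0
H0 returns 0
H1 returns 0
H2 returns [0]
H3 returns ([0], (2, 0))
H4 returns [([0], (2, 0))]
= [([0], (2, 0))]

Answer: [([0], (2, 0))]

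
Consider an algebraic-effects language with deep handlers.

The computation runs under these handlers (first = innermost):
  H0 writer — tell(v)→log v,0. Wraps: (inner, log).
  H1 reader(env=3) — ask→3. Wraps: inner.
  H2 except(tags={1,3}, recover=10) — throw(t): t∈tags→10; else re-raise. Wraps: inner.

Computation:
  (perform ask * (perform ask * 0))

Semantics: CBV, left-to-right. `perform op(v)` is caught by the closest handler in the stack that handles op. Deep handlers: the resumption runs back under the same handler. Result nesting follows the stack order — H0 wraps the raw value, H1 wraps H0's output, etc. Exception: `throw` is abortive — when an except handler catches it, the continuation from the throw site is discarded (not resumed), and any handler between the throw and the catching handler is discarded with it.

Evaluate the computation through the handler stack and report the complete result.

Answer: (0, ())

Step-by-step:
ask @ H1 ⇒ 3
ask @ H1 ⇒ 3
H0 returns (0, ())
H1 returns (0, ())
H2 returns (0, ())
= (0, ())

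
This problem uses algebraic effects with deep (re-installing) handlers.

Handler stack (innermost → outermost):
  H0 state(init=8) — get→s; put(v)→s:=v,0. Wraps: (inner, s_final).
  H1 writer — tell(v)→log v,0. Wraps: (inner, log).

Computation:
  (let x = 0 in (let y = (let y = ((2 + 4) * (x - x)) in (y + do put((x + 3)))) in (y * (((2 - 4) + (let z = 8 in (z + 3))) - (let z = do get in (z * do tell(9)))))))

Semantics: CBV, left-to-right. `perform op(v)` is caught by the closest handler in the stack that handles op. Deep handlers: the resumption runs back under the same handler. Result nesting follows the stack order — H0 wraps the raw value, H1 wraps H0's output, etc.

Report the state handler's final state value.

Evaluation trace:
put(3) @ H0 ⇒ s:=3
get @ H0 ⇒ 3
tell(9) @ H1 ⇒ log+=9
H0 returns (0, 3)
H1 returns ((0, 3), (9))
= ((0, 3), (9))

Answer: 3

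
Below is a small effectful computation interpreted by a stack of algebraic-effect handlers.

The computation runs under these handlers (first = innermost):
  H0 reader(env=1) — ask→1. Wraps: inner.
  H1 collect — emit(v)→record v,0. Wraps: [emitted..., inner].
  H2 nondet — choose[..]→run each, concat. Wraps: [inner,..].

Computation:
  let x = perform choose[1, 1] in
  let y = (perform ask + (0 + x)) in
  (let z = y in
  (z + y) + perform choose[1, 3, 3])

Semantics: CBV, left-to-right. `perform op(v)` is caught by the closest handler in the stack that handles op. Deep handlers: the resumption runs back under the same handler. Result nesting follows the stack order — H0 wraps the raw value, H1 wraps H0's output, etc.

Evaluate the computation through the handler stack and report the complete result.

Working:
choose[1, 1] @ H2
  branch[0] choose=1:
    ask @ H0 ⇒ 1
    choose[1, 3, 3] @ H2
      branch[0] choose=1:
        H0 returns 5
        H1 returns [5]
        H2 returns [[5]]
      branch[1] choose=3:
        H0 returns 7
        H1 returns [7]
        H2 returns [[7]]
      branch[2] choose=3:
        H0 returns 7
        H1 returns [7]
        H2 returns [[7]]
  branch[1] choose=1:
    ask @ H0 ⇒ 1
    choose[1, 3, 3] @ H2
      branch[0] choose=1:
        H0 returns 5
        H1 returns [5]
        H2 returns [[5]]
      branch[1] choose=3:
        H0 returns 7
        H1 returns [7]
        H2 returns [[7]]
      branch[2] choose=3:
        H0 returns 7
        H1 returns [7]
        H2 returns [[7]]
= [[5], [7], [7], [5], [7], [7]]

Answer: [[5], [7], [7], [5], [7], [7]]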